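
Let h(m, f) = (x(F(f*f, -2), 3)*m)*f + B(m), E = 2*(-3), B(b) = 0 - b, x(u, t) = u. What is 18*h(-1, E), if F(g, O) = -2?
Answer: -198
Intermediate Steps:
B(b) = -b
E = -6
h(m, f) = -m - 2*f*m (h(m, f) = (-2*m)*f - m = -2*f*m - m = -m - 2*f*m)
18*h(-1, E) = 18*(-(-1 - 2*(-6))) = 18*(-(-1 + 12)) = 18*(-1*11) = 18*(-11) = -198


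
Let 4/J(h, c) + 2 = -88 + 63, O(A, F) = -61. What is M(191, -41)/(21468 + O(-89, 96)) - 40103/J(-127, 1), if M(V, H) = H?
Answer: 23179092703/85628 ≈ 2.7070e+5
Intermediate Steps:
J(h, c) = -4/27 (J(h, c) = 4/(-2 + (-88 + 63)) = 4/(-2 - 25) = 4/(-27) = 4*(-1/27) = -4/27)
M(191, -41)/(21468 + O(-89, 96)) - 40103/J(-127, 1) = -41/(21468 - 61) - 40103/(-4/27) = -41/21407 - 40103*(-27/4) = -41*1/21407 + 1082781/4 = -41/21407 + 1082781/4 = 23179092703/85628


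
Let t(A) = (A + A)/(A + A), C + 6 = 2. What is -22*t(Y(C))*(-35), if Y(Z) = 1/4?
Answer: 770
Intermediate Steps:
C = -4 (C = -6 + 2 = -4)
Y(Z) = ¼
t(A) = 1 (t(A) = (2*A)/((2*A)) = (2*A)*(1/(2*A)) = 1)
-22*t(Y(C))*(-35) = -22*1*(-35) = -22*(-35) = 770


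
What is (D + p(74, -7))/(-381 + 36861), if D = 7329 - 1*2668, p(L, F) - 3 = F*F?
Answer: 1571/12160 ≈ 0.12919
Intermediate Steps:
p(L, F) = 3 + F**2 (p(L, F) = 3 + F*F = 3 + F**2)
D = 4661 (D = 7329 - 2668 = 4661)
(D + p(74, -7))/(-381 + 36861) = (4661 + (3 + (-7)**2))/(-381 + 36861) = (4661 + (3 + 49))/36480 = (4661 + 52)*(1/36480) = 4713*(1/36480) = 1571/12160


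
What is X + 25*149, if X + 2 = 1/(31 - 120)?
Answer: 331346/89 ≈ 3723.0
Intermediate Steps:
X = -179/89 (X = -2 + 1/(31 - 120) = -2 + 1/(-89) = -2 - 1/89 = -179/89 ≈ -2.0112)
X + 25*149 = -179/89 + 25*149 = -179/89 + 3725 = 331346/89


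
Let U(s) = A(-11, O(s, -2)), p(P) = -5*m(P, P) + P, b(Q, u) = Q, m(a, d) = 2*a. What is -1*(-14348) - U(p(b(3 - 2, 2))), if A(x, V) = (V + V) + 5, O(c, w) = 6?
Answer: 14331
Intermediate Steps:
p(P) = -9*P (p(P) = -10*P + P = -9*P)
A(x, V) = 5 + 2*V (A(x, V) = 2*V + 5 = 5 + 2*V)
U(s) = 17 (U(s) = 5 + 2*6 = 5 + 12 = 17)
-1*(-14348) - U(p(b(3 - 2, 2))) = -1*(-14348) - 1*17 = 14348 - 17 = 14331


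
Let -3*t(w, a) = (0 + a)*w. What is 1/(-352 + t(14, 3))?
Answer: -1/366 ≈ -0.0027322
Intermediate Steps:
t(w, a) = -a*w/3 (t(w, a) = -(0 + a)*w/3 = -a*w/3)
1/(-352 + t(14, 3)) = 1/(-352 - ⅓*3*14) = 1/(-352 - 14) = 1/(-366) = -1/366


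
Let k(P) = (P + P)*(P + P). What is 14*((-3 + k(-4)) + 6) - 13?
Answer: 925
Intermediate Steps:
k(P) = 4*P² (k(P) = (2*P)*(2*P) = 4*P²)
14*((-3 + k(-4)) + 6) - 13 = 14*((-3 + 4*(-4)²) + 6) - 13 = 14*((-3 + 4*16) + 6) - 13 = 14*((-3 + 64) + 6) - 13 = 14*(61 + 6) - 13 = 14*67 - 13 = 938 - 13 = 925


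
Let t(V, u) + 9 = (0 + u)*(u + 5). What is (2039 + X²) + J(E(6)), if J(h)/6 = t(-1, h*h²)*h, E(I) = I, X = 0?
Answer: 1720211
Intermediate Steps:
t(V, u) = -9 + u*(5 + u) (t(V, u) = -9 + (0 + u)*(u + 5) = -9 + u*(5 + u))
J(h) = 6*h*(-9 + h⁶ + 5*h³) (J(h) = 6*((-9 + (h*h²)² + 5*(h*h²))*h) = 6*((-9 + (h³)² + 5*h³)*h) = 6*((-9 + h⁶ + 5*h³)*h) = 6*(h*(-9 + h⁶ + 5*h³)) = 6*h*(-9 + h⁶ + 5*h³))
(2039 + X²) + J(E(6)) = (2039 + 0²) + 6*6*(-9 + 6⁶ + 5*6³) = (2039 + 0) + 6*6*(-9 + 46656 + 5*216) = 2039 + 6*6*(-9 + 46656 + 1080) = 2039 + 6*6*47727 = 2039 + 1718172 = 1720211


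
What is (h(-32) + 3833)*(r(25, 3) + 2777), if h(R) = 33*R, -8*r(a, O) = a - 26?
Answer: 61696609/8 ≈ 7.7121e+6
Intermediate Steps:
r(a, O) = 13/4 - a/8 (r(a, O) = -(a - 26)/8 = -(-26 + a)/8 = 13/4 - a/8)
(h(-32) + 3833)*(r(25, 3) + 2777) = (33*(-32) + 3833)*((13/4 - 1/8*25) + 2777) = (-1056 + 3833)*((13/4 - 25/8) + 2777) = 2777*(1/8 + 2777) = 2777*(22217/8) = 61696609/8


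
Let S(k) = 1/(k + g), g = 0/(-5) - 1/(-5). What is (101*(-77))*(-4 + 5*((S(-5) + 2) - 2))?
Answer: 941017/24 ≈ 39209.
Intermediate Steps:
g = ⅕ (g = 0*(-⅕) - 1*(-⅕) = 0 + ⅕ = ⅕ ≈ 0.20000)
S(k) = 1/(⅕ + k) (S(k) = 1/(k + ⅕) = 1/(⅕ + k))
(101*(-77))*(-4 + 5*((S(-5) + 2) - 2)) = (101*(-77))*(-4 + 5*((5/(1 + 5*(-5)) + 2) - 2)) = -7777*(-4 + 5*((5/(1 - 25) + 2) - 2)) = -7777*(-4 + 5*((5/(-24) + 2) - 2)) = -7777*(-4 + 5*((5*(-1/24) + 2) - 2)) = -7777*(-4 + 5*((-5/24 + 2) - 2)) = -7777*(-4 + 5*(43/24 - 2)) = -7777*(-4 + 5*(-5/24)) = -7777*(-4 - 25/24) = -7777*(-121/24) = 941017/24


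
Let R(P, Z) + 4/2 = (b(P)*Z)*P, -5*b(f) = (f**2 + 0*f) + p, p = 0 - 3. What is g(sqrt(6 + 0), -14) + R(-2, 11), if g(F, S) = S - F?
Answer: -58/5 - sqrt(6) ≈ -14.049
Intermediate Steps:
p = -3
b(f) = 3/5 - f**2/5 (b(f) = -((f**2 + 0*f) - 3)/5 = -((f**2 + 0) - 3)/5 = -(f**2 - 3)/5 = -(-3 + f**2)/5 = 3/5 - f**2/5)
R(P, Z) = -2 + P*Z*(3/5 - P**2/5) (R(P, Z) = -2 + ((3/5 - P**2/5)*Z)*P = -2 + (Z*(3/5 - P**2/5))*P = -2 + P*Z*(3/5 - P**2/5))
g(sqrt(6 + 0), -14) + R(-2, 11) = (-14 - sqrt(6 + 0)) + (-2 - 1/5*(-2)*11*(-3 + (-2)**2)) = (-14 - sqrt(6)) + (-2 - 1/5*(-2)*11*(-3 + 4)) = (-14 - sqrt(6)) + (-2 - 1/5*(-2)*11*1) = (-14 - sqrt(6)) + (-2 + 22/5) = (-14 - sqrt(6)) + 12/5 = -58/5 - sqrt(6)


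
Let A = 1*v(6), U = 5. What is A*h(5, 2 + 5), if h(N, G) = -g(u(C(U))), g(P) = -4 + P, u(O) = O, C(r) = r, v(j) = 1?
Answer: -1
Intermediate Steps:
h(N, G) = -1 (h(N, G) = -(-4 + 5) = -1*1 = -1)
A = 1 (A = 1*1 = 1)
A*h(5, 2 + 5) = 1*(-1) = -1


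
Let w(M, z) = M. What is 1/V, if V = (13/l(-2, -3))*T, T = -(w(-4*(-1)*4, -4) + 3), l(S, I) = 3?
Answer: -3/247 ≈ -0.012146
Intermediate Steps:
T = -19 (T = -(-4*(-1)*4 + 3) = -(4*4 + 3) = -(16 + 3) = -1*19 = -19)
V = -247/3 (V = (13/3)*(-19) = -247/3 ≈ -82.333)
1/V = 1/(-247/3) = -3/247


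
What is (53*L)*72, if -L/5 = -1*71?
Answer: 1354680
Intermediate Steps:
L = 355 (L = -(-5)*71 = -5*(-71) = 355)
(53*L)*72 = (53*355)*72 = 18815*72 = 1354680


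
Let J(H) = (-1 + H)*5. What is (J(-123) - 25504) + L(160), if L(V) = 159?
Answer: -25965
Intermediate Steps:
J(H) = -5 + 5*H
(J(-123) - 25504) + L(160) = ((-5 + 5*(-123)) - 25504) + 159 = ((-5 - 615) - 25504) + 159 = (-620 - 25504) + 159 = -26124 + 159 = -25965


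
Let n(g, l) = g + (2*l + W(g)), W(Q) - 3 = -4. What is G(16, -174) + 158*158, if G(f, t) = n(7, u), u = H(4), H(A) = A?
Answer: 24978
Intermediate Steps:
W(Q) = -1 (W(Q) = 3 - 4 = -1)
u = 4
n(g, l) = -1 + g + 2*l (n(g, l) = g + (2*l - 1) = g + (-1 + 2*l) = -1 + g + 2*l)
G(f, t) = 14 (G(f, t) = -1 + 7 + 2*4 = -1 + 7 + 8 = 14)
G(16, -174) + 158*158 = 14 + 158*158 = 14 + 24964 = 24978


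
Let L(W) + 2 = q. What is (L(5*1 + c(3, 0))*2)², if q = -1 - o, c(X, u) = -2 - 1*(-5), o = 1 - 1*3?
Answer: 4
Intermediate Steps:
o = -2 (o = 1 - 3 = -2)
c(X, u) = 3 (c(X, u) = -2 + 5 = 3)
q = 1 (q = -1 - 1*(-2) = -1 + 2 = 1)
L(W) = -1 (L(W) = -2 + 1 = -1)
(L(5*1 + c(3, 0))*2)² = (-1*2)² = (-2)² = 4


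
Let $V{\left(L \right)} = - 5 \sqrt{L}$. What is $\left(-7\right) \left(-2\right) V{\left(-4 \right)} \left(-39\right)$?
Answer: $5460 i \approx 5460.0 i$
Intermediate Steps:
$\left(-7\right) \left(-2\right) V{\left(-4 \right)} \left(-39\right) = \left(-7\right) \left(-2\right) \left(- 5 \sqrt{-4}\right) \left(-39\right) = 14 \left(- 5 \cdot 2 i\right) \left(-39\right) = 14 \left(- 10 i\right) \left(-39\right) = - 140 i \left(-39\right) = 5460 i$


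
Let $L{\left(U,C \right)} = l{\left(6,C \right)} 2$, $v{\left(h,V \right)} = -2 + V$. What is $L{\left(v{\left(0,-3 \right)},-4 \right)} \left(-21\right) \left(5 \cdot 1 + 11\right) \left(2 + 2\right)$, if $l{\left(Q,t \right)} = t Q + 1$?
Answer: $61824$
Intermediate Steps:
$l{\left(Q,t \right)} = 1 + Q t$ ($l{\left(Q,t \right)} = Q t + 1 = 1 + Q t$)
$L{\left(U,C \right)} = 2 + 12 C$ ($L{\left(U,C \right)} = \left(1 + 6 C\right) 2 = 2 + 12 C$)
$L{\left(v{\left(0,-3 \right)},-4 \right)} \left(-21\right) \left(5 \cdot 1 + 11\right) \left(2 + 2\right) = \left(2 + 12 \left(-4\right)\right) \left(-21\right) \left(5 \cdot 1 + 11\right) \left(2 + 2\right) = \left(2 - 48\right) \left(-21\right) \left(5 + 11\right) 4 = \left(-46\right) \left(-21\right) 16 \cdot 4 = 966 \cdot 64 = 61824$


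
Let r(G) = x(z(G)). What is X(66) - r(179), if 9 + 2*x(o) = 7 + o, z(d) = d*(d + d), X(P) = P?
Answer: -31974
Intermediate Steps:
z(d) = 2*d² (z(d) = d*(2*d) = 2*d²)
x(o) = -1 + o/2 (x(o) = -9/2 + (7 + o)/2 = -9/2 + (7/2 + o/2) = -1 + o/2)
r(G) = -1 + G² (r(G) = -1 + (2*G²)/2 = -1 + G²)
X(66) - r(179) = 66 - (-1 + 179²) = 66 - (-1 + 32041) = 66 - 1*32040 = 66 - 32040 = -31974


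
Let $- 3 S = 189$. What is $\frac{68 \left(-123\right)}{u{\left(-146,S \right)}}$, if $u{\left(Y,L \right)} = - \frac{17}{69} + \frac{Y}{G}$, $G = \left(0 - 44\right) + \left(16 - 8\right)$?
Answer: $- \frac{3462696}{1577} \approx -2195.8$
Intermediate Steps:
$S = -63$ ($S = \left(- \frac{1}{3}\right) 189 = -63$)
$G = -36$ ($G = -44 + 8 = -36$)
$u{\left(Y,L \right)} = - \frac{17}{69} - \frac{Y}{36}$ ($u{\left(Y,L \right)} = - \frac{17}{69} + \frac{Y}{-36} = \left(-17\right) \frac{1}{69} + Y \left(- \frac{1}{36}\right) = - \frac{17}{69} - \frac{Y}{36}$)
$\frac{68 \left(-123\right)}{u{\left(-146,S \right)}} = \frac{68 \left(-123\right)}{- \frac{17}{69} - - \frac{73}{18}} = - \frac{8364}{- \frac{17}{69} + \frac{73}{18}} = - \frac{8364}{\frac{1577}{414}} = \left(-8364\right) \frac{414}{1577} = - \frac{3462696}{1577}$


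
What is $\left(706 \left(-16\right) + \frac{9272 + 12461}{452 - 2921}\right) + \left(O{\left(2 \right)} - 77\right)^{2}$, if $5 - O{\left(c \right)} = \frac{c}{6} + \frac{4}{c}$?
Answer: $- \frac{42807704}{7407} \approx -5779.4$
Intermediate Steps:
$O{\left(c \right)} = 5 - \frac{4}{c} - \frac{c}{6}$ ($O{\left(c \right)} = 5 - \left(\frac{c}{6} + \frac{4}{c}\right) = 5 - \left(\frac{4}{c} + \frac{c}{6}\right) = 5 - \frac{4}{c} - \frac{c}{6}$)
$\left(706 \left(-16\right) + \frac{9272 + 12461}{452 - 2921}\right) + \left(O{\left(2 \right)} - 77\right)^{2} = \left(706 \left(-16\right) + \frac{9272 + 12461}{452 - 2921}\right) + \left(\left(5 - \frac{4}{2} - \frac{1}{3}\right) - 77\right)^{2} = \left(-11296 + \frac{21733}{-2469}\right) + \left(\left(5 - 2 - \frac{1}{3}\right) - 77\right)^{2} = \left(-11296 + 21733 \left(- \frac{1}{2469}\right)\right) + \left(\left(5 - 2 - \frac{1}{3}\right) - 77\right)^{2} = \left(-11296 - \frac{21733}{2469}\right) + \left(\frac{8}{3} - 77\right)^{2} = - \frac{27911557}{2469} + \left(- \frac{223}{3}\right)^{2} = - \frac{27911557}{2469} + \frac{49729}{9} = - \frac{42807704}{7407}$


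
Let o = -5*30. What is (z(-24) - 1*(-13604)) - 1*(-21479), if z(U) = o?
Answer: 34933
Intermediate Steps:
o = -150
z(U) = -150
(z(-24) - 1*(-13604)) - 1*(-21479) = (-150 - 1*(-13604)) - 1*(-21479) = (-150 + 13604) + 21479 = 13454 + 21479 = 34933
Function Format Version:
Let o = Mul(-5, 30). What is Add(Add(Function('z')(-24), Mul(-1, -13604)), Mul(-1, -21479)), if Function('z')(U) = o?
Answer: 34933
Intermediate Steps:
o = -150
Function('z')(U) = -150
Add(Add(Function('z')(-24), Mul(-1, -13604)), Mul(-1, -21479)) = Add(Add(-150, Mul(-1, -13604)), Mul(-1, -21479)) = Add(Add(-150, 13604), 21479) = Add(13454, 21479) = 34933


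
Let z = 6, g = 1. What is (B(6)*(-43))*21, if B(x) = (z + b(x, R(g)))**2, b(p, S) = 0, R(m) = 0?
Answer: -32508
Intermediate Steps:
B(x) = 36 (B(x) = (6 + 0)**2 = 6**2 = 36)
(B(6)*(-43))*21 = (36*(-43))*21 = -1548*21 = -32508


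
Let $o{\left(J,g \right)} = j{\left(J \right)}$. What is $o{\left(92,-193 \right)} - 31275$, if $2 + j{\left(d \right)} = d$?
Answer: $-31185$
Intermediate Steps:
$j{\left(d \right)} = -2 + d$
$o{\left(J,g \right)} = -2 + J$
$o{\left(92,-193 \right)} - 31275 = \left(-2 + 92\right) - 31275 = 90 - 31275 = -31185$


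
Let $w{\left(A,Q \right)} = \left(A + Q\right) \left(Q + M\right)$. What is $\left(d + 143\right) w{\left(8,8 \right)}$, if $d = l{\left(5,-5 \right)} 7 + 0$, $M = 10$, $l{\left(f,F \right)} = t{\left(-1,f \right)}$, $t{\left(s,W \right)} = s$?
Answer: $39168$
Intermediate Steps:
$l{\left(f,F \right)} = -1$
$d = -7$ ($d = \left(-1\right) 7 + 0 = -7 + 0 = -7$)
$w{\left(A,Q \right)} = \left(10 + Q\right) \left(A + Q\right)$ ($w{\left(A,Q \right)} = \left(A + Q\right) \left(Q + 10\right) = \left(A + Q\right) \left(10 + Q\right) = \left(10 + Q\right) \left(A + Q\right)$)
$\left(d + 143\right) w{\left(8,8 \right)} = \left(-7 + 143\right) \left(8^{2} + 10 \cdot 8 + 10 \cdot 8 + 8 \cdot 8\right) = 136 \left(64 + 80 + 80 + 64\right) = 136 \cdot 288 = 39168$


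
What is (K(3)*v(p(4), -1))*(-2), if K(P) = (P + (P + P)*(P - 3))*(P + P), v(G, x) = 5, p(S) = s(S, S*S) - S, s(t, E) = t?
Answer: -180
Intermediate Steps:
p(S) = 0 (p(S) = S - S = 0)
K(P) = 2*P*(P + 2*P*(-3 + P)) (K(P) = (P + (2*P)*(-3 + P))*(2*P) = (P + 2*P*(-3 + P))*(2*P) = 2*P*(P + 2*P*(-3 + P)))
(K(3)*v(p(4), -1))*(-2) = ((3²*(-10 + 4*3))*5)*(-2) = ((9*(-10 + 12))*5)*(-2) = ((9*2)*5)*(-2) = (18*5)*(-2) = 90*(-2) = -180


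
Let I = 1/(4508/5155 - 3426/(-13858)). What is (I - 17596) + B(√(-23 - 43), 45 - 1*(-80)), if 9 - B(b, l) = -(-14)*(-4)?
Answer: -702369163362/40066447 ≈ -17530.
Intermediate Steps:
B(b, l) = 65 (B(b, l) = 9 - (-1)*(-14*(-4)) = 9 - (-1)*56 = 9 - 1*(-56) = 9 + 56 = 65)
I = 35718995/40066447 (I = 1/(4508*(1/5155) - 3426*(-1/13858)) = 1/(4508/5155 + 1713/6929) = 1/(40066447/35718995) = 35718995/40066447 ≈ 0.89149)
(I - 17596) + B(√(-23 - 43), 45 - 1*(-80)) = (35718995/40066447 - 17596) + 65 = -704973482417/40066447 + 65 = -702369163362/40066447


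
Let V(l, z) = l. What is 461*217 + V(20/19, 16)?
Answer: 1900723/19 ≈ 1.0004e+5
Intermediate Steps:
461*217 + V(20/19, 16) = 461*217 + 20/19 = 100037 + 20*(1/19) = 100037 + 20/19 = 1900723/19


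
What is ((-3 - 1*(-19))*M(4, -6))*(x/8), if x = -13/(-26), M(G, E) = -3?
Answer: -3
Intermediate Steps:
x = 1/2 (x = -13*(-1/26) = 1/2 ≈ 0.50000)
((-3 - 1*(-19))*M(4, -6))*(x/8) = ((-3 - 1*(-19))*(-3))*((1/2)/8) = ((-3 + 19)*(-3))*((1/2)*(1/8)) = (16*(-3))*(1/16) = -48*1/16 = -3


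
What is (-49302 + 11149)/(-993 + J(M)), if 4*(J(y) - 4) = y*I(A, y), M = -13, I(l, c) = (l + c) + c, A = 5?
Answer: 152612/3683 ≈ 41.437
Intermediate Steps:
I(l, c) = l + 2*c (I(l, c) = (c + l) + c = l + 2*c)
J(y) = 4 + y*(5 + 2*y)/4 (J(y) = 4 + (y*(5 + 2*y))/4 = 4 + y*(5 + 2*y)/4)
(-49302 + 11149)/(-993 + J(M)) = (-49302 + 11149)/(-993 + (4 + (1/4)*(-13)*(5 + 2*(-13)))) = -38153/(-993 + (4 + (1/4)*(-13)*(5 - 26))) = -38153/(-993 + (4 + (1/4)*(-13)*(-21))) = -38153/(-993 + (4 + 273/4)) = -38153/(-993 + 289/4) = -38153/(-3683/4) = -38153*(-4/3683) = 152612/3683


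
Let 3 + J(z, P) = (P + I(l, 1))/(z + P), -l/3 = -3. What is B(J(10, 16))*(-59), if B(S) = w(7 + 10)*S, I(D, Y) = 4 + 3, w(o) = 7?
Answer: 22715/26 ≈ 873.65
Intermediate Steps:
l = 9 (l = -3*(-3) = 9)
I(D, Y) = 7
J(z, P) = -3 + (7 + P)/(P + z) (J(z, P) = -3 + (P + 7)/(z + P) = -3 + (7 + P)/(P + z))
B(S) = 7*S
B(J(10, 16))*(-59) = (7*((7 - 3*10 - 2*16)/(16 + 10)))*(-59) = (7*((7 - 30 - 32)/26))*(-59) = (7*((1/26)*(-55)))*(-59) = (7*(-55/26))*(-59) = -385/26*(-59) = 22715/26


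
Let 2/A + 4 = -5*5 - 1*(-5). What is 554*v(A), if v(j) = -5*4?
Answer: -11080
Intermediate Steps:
A = -1/12 (A = 2/(-4 + (-5*5 - 1*(-5))) = 2/(-4 + (-25 + 5)) = 2/(-4 - 20) = 2/(-24) = 2*(-1/24) = -1/12 ≈ -0.083333)
v(j) = -20
554*v(A) = 554*(-20) = -11080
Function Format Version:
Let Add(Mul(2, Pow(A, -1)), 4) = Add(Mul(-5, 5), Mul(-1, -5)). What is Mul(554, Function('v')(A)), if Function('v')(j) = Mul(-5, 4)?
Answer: -11080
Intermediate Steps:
A = Rational(-1, 12) (A = Mul(2, Pow(Add(-4, Add(Mul(-5, 5), Mul(-1, -5))), -1)) = Mul(2, Pow(Add(-4, Add(-25, 5)), -1)) = Mul(2, Pow(Add(-4, -20), -1)) = Mul(2, Pow(-24, -1)) = Mul(2, Rational(-1, 24)) = Rational(-1, 12) ≈ -0.083333)
Function('v')(j) = -20
Mul(554, Function('v')(A)) = Mul(554, -20) = -11080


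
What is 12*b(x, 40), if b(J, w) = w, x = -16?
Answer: 480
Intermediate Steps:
12*b(x, 40) = 12*40 = 480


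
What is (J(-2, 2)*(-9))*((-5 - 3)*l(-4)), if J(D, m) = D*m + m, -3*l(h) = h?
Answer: -192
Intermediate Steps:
l(h) = -h/3
J(D, m) = m + D*m
(J(-2, 2)*(-9))*((-5 - 3)*l(-4)) = ((2*(1 - 2))*(-9))*((-5 - 3)*(-⅓*(-4))) = ((2*(-1))*(-9))*(-8*4/3) = -2*(-9)*(-32/3) = 18*(-32/3) = -192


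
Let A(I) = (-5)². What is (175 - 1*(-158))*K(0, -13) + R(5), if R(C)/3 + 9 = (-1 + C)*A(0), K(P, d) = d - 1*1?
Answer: -4389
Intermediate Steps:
A(I) = 25
K(P, d) = -1 + d (K(P, d) = d - 1 = -1 + d)
R(C) = -102 + 75*C (R(C) = -27 + 3*((-1 + C)*25) = -27 + 3*(-25 + 25*C) = -27 + (-75 + 75*C) = -102 + 75*C)
(175 - 1*(-158))*K(0, -13) + R(5) = (175 - 1*(-158))*(-1 - 13) + (-102 + 75*5) = (175 + 158)*(-14) + (-102 + 375) = 333*(-14) + 273 = -4662 + 273 = -4389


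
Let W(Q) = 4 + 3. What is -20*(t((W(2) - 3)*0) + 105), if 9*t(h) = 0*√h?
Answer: -2100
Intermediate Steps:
W(Q) = 7
t(h) = 0 (t(h) = (0*√h)/9 = (⅑)*0 = 0)
-20*(t((W(2) - 3)*0) + 105) = -20*(0 + 105) = -20*105 = -2100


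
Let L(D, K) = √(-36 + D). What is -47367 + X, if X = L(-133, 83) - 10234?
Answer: -57601 + 13*I ≈ -57601.0 + 13.0*I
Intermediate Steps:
X = -10234 + 13*I (X = √(-36 - 133) - 10234 = √(-169) - 10234 = 13*I - 10234 = -10234 + 13*I ≈ -10234.0 + 13.0*I)
-47367 + X = -47367 + (-10234 + 13*I) = -57601 + 13*I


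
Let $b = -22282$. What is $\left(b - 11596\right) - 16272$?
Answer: $-50150$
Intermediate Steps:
$\left(b - 11596\right) - 16272 = \left(-22282 - 11596\right) - 16272 = -33878 - 16272 = -50150$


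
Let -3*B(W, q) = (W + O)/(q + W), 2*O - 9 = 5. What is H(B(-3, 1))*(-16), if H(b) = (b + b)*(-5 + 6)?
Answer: -64/3 ≈ -21.333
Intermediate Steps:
O = 7 (O = 9/2 + (½)*5 = 9/2 + 5/2 = 7)
B(W, q) = -(7 + W)/(3*(W + q)) (B(W, q) = -(W + 7)/(3*(q + W)) = -(7 + W)/(3*(W + q)))
H(b) = 2*b (H(b) = (2*b)*1 = 2*b)
H(B(-3, 1))*(-16) = (2*((-7 - 1*(-3))/(3*(-3 + 1))))*(-16) = (2*((⅓)*(-7 + 3)/(-2)))*(-16) = (2*((⅓)*(-½)*(-4)))*(-16) = (2*(⅔))*(-16) = (4/3)*(-16) = -64/3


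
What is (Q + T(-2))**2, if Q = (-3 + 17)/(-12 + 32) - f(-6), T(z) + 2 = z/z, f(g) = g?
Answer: 3249/100 ≈ 32.490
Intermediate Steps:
T(z) = -1 (T(z) = -2 + z/z = -2 + 1 = -1)
Q = 67/10 (Q = (-3 + 17)/(-12 + 32) - 1*(-6) = 14/20 + 6 = 14*(1/20) + 6 = 7/10 + 6 = 67/10 ≈ 6.7000)
(Q + T(-2))**2 = (67/10 - 1)**2 = (57/10)**2 = 3249/100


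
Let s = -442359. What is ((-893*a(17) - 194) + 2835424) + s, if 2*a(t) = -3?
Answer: 4788421/2 ≈ 2.3942e+6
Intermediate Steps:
a(t) = -3/2 (a(t) = (½)*(-3) = -3/2)
((-893*a(17) - 194) + 2835424) + s = ((-893*(-3/2) - 194) + 2835424) - 442359 = ((2679/2 - 194) + 2835424) - 442359 = (2291/2 + 2835424) - 442359 = 5673139/2 - 442359 = 4788421/2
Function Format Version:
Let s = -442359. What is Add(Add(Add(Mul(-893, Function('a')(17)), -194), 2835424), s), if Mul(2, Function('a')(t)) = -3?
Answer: Rational(4788421, 2) ≈ 2.3942e+6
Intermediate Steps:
Function('a')(t) = Rational(-3, 2) (Function('a')(t) = Mul(Rational(1, 2), -3) = Rational(-3, 2))
Add(Add(Add(Mul(-893, Function('a')(17)), -194), 2835424), s) = Add(Add(Add(Mul(-893, Rational(-3, 2)), -194), 2835424), -442359) = Add(Add(Add(Rational(2679, 2), -194), 2835424), -442359) = Add(Add(Rational(2291, 2), 2835424), -442359) = Add(Rational(5673139, 2), -442359) = Rational(4788421, 2)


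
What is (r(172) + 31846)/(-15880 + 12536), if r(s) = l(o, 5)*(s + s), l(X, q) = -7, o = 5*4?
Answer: -14719/1672 ≈ -8.8032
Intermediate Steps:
o = 20
r(s) = -14*s (r(s) = -7*(s + s) = -14*s)
(r(172) + 31846)/(-15880 + 12536) = (-14*172 + 31846)/(-15880 + 12536) = (-2408 + 31846)/(-3344) = 29438*(-1/3344) = -14719/1672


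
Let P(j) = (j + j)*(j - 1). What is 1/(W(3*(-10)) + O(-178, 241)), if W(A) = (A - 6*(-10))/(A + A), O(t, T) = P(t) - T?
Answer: 2/126965 ≈ 1.5752e-5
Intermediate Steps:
P(j) = 2*j*(-1 + j) (P(j) = (2*j)*(-1 + j) = 2*j*(-1 + j))
O(t, T) = -T + 2*t*(-1 + t) (O(t, T) = 2*t*(-1 + t) - T = -T + 2*t*(-1 + t))
W(A) = (60 + A)/(2*A) (W(A) = (A + 60)/((2*A)) = (60 + A)*(1/(2*A)) = (60 + A)/(2*A))
1/(W(3*(-10)) + O(-178, 241)) = 1/((60 + 3*(-10))/(2*((3*(-10)))) + (-1*241 + 2*(-178)*(-1 - 178))) = 1/((1/2)*(60 - 30)/(-30) + (-241 + 2*(-178)*(-179))) = 1/((1/2)*(-1/30)*30 + (-241 + 63724)) = 1/(-1/2 + 63483) = 1/(126965/2) = 2/126965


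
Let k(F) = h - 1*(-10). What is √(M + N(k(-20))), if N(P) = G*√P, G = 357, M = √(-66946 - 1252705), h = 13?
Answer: √(357*√23 + I*√1319651) ≈ 43.439 + 13.223*I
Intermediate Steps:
M = I*√1319651 (M = √(-1319651) = I*√1319651 ≈ 1148.8*I)
k(F) = 23 (k(F) = 13 - 1*(-10) = 13 + 10 = 23)
N(P) = 357*√P
√(M + N(k(-20))) = √(I*√1319651 + 357*√23) = √(357*√23 + I*√1319651)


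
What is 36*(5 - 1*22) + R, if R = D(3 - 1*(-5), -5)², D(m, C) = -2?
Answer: -608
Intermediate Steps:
R = 4 (R = (-2)² = 4)
36*(5 - 1*22) + R = 36*(5 - 1*22) + 4 = 36*(5 - 22) + 4 = 36*(-17) + 4 = -612 + 4 = -608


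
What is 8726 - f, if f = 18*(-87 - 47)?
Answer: 11138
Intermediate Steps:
f = -2412 (f = 18*(-134) = -2412)
8726 - f = 8726 - 1*(-2412) = 8726 + 2412 = 11138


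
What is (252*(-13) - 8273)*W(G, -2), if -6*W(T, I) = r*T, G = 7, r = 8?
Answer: 323372/3 ≈ 1.0779e+5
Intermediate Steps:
W(T, I) = -4*T/3
(252*(-13) - 8273)*W(G, -2) = (252*(-13) - 8273)*(-4/3*7) = (-3276 - 8273)*(-28/3) = -11549*(-28/3) = 323372/3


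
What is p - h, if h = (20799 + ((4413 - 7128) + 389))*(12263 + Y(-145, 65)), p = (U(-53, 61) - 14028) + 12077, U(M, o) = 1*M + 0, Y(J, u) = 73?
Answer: -227884932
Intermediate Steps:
U(M, o) = M (U(M, o) = M + 0 = M)
p = -2004 (p = (-53 - 14028) + 12077 = -14081 + 12077 = -2004)
h = 227882928 (h = (20799 + ((4413 - 7128) + 389))*(12263 + 73) = (20799 + (-2715 + 389))*12336 = (20799 - 2326)*12336 = 18473*12336 = 227882928)
p - h = -2004 - 1*227882928 = -2004 - 227882928 = -227884932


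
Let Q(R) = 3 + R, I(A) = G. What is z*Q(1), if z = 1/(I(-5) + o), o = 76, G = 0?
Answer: 1/19 ≈ 0.052632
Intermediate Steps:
I(A) = 0
z = 1/76 (z = 1/(0 + 76) = 1/76 ≈ 0.013158)
z*Q(1) = (3 + 1)/76 = (1/76)*4 = 1/19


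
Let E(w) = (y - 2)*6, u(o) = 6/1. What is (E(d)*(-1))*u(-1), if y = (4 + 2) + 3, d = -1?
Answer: -252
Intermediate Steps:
y = 9 (y = 6 + 3 = 9)
u(o) = 6 (u(o) = 6*1 = 6)
E(w) = 42 (E(w) = (9 - 2)*6 = 7*6 = 42)
(E(d)*(-1))*u(-1) = (42*(-1))*6 = -42*6 = -252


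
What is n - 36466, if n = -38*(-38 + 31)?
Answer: -36200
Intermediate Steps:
n = 266 (n = -38*(-7) = 266)
n - 36466 = 266 - 36466 = -36200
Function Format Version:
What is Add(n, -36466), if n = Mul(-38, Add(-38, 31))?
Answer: -36200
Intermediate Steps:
n = 266 (n = Mul(-38, -7) = 266)
Add(n, -36466) = Add(266, -36466) = -36200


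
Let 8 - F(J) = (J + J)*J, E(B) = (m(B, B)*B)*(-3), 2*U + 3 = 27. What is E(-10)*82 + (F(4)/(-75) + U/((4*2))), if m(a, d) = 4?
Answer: 492091/50 ≈ 9841.8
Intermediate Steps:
U = 12 (U = -3/2 + (½)*27 = -3/2 + 27/2 = 12)
E(B) = -12*B (E(B) = (4*B)*(-3) = -12*B)
F(J) = 8 - 2*J² (F(J) = 8 - (J + J)*J = 8 - 2*J*J = 8 - 2*J²)
E(-10)*82 + (F(4)/(-75) + U/((4*2))) = -12*(-10)*82 + ((8 - 2*4²)/(-75) + 12/((4*2))) = 120*82 + ((8 - 2*16)*(-1/75) + 12/8) = 9840 + ((8 - 32)*(-1/75) + 12*(⅛)) = 9840 + (-24*(-1/75) + 3/2) = 9840 + (8/25 + 3/2) = 9840 + 91/50 = 492091/50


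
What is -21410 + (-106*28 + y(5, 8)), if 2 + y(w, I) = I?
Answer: -24372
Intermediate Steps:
y(w, I) = -2 + I
-21410 + (-106*28 + y(5, 8)) = -21410 + (-106*28 + (-2 + 8)) = -21410 + (-2968 + 6) = -21410 - 2962 = -24372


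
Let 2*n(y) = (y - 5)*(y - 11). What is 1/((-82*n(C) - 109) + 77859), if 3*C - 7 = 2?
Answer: 1/77094 ≈ 1.2971e-5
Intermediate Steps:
C = 3 (C = 7/3 + (⅓)*2 = 7/3 + ⅔ = 3)
n(y) = (-11 + y)*(-5 + y)/2 (n(y) = ((y - 5)*(y - 11))/2 = ((-5 + y)*(-11 + y))/2 = ((-11 + y)*(-5 + y))/2 = (-11 + y)*(-5 + y)/2)
1/((-82*n(C) - 109) + 77859) = 1/((-82*(55/2 + (½)*3² - 8*3) - 109) + 77859) = 1/((-82*(55/2 + (½)*9 - 24) - 109) + 77859) = 1/((-82*(55/2 + 9/2 - 24) - 109) + 77859) = 1/((-82*8 - 109) + 77859) = 1/((-656 - 109) + 77859) = 1/(-765 + 77859) = 1/77094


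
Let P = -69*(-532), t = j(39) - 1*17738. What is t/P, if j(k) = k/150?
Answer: -295629/611800 ≈ -0.48321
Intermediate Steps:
j(k) = k/150 (j(k) = k*(1/150) = k/150)
t = -886887/50 (t = (1/150)*39 - 1*17738 = 13/50 - 17738 = -886887/50 ≈ -17738.)
P = 36708
t/P = -886887/50/36708 = -886887/50*1/36708 = -295629/611800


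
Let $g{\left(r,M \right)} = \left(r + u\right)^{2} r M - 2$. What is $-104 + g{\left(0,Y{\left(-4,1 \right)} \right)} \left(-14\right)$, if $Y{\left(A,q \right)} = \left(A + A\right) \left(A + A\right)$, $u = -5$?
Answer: $-76$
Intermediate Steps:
$Y{\left(A,q \right)} = 4 A^{2}$ ($Y{\left(A,q \right)} = 2 A 2 A = 4 A^{2}$)
$g{\left(r,M \right)} = -2 + M r \left(-5 + r\right)^{2}$ ($g{\left(r,M \right)} = \left(r - 5\right)^{2} r M - 2 = \left(-5 + r\right)^{2} r M - 2 = r \left(-5 + r\right)^{2} M - 2 = M r \left(-5 + r\right)^{2} - 2 = -2 + M r \left(-5 + r\right)^{2}$)
$-104 + g{\left(0,Y{\left(-4,1 \right)} \right)} \left(-14\right) = -104 + \left(-2 + 4 \left(-4\right)^{2} \cdot 0 \left(-5 + 0\right)^{2}\right) \left(-14\right) = -104 + \left(-2 + 4 \cdot 16 \cdot 0 \left(-5\right)^{2}\right) \left(-14\right) = -104 + \left(-2 + 64 \cdot 0 \cdot 25\right) \left(-14\right) = -104 + \left(-2 + 0\right) \left(-14\right) = -104 - -28 = -104 + 28 = -76$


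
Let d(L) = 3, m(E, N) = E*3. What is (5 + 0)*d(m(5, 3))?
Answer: 15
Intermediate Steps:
m(E, N) = 3*E
(5 + 0)*d(m(5, 3)) = (5 + 0)*3 = 5*3 = 15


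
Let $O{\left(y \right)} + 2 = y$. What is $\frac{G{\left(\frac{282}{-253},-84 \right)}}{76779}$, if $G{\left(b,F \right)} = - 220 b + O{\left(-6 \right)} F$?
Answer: $\frac{2344}{196213} \approx 0.011946$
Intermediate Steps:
$O{\left(y \right)} = -2 + y$
$G{\left(b,F \right)} = - 220 b - 8 F$ ($G{\left(b,F \right)} = - 220 b + \left(-2 - 6\right) F = - 220 b - 8 F$)
$\frac{G{\left(\frac{282}{-253},-84 \right)}}{76779} = \frac{- 220 \frac{282}{-253} - -672}{76779} = \left(- 220 \cdot 282 \left(- \frac{1}{253}\right) + 672\right) \frac{1}{76779} = \left(\left(-220\right) \left(- \frac{282}{253}\right) + 672\right) \frac{1}{76779} = \left(\frac{5640}{23} + 672\right) \frac{1}{76779} = \frac{21096}{23} \cdot \frac{1}{76779} = \frac{2344}{196213}$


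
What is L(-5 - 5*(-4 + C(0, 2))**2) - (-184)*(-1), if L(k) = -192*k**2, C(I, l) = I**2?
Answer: -1387384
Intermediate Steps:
L(-5 - 5*(-4 + C(0, 2))**2) - (-184)*(-1) = -192*(-5 - 5*(-4 + 0**2)**2)**2 - (-184)*(-1) = -192*(-5 - 5*(-4 + 0)**2)**2 - 46*4 = -192*(-5 - 5*(-4)**2)**2 - 184 = -192*(-5 - 5*16)**2 - 184 = -192*(-5 - 80)**2 - 184 = -192*(-85)**2 - 184 = -192*7225 - 184 = -1387200 - 184 = -1387384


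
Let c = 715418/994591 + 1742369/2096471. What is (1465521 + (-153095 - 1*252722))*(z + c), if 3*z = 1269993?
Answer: 71954219828920978893184/160394706797 ≈ 4.4861e+11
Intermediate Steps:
z = 423331 (z = (1/3)*1269993 = 423331)
c = 248676739689/160394706797 (c = 715418*(1/994591) + 1742369*(1/2096471) = 715418/994591 + 1742369/2096471 = 248676739689/160394706797 ≈ 1.5504)
(1465521 + (-153095 - 1*252722))*(z + c) = (1465521 + (-153095 - 1*252722))*(423331 + 248676739689/160394706797) = (1465521 + (-153095 - 252722))*(67900300299820496/160394706797) = (1465521 - 405817)*(67900300299820496/160394706797) = 1059704*(67900300299820496/160394706797) = 71954219828920978893184/160394706797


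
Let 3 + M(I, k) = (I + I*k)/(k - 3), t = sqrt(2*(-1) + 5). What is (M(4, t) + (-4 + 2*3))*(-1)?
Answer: 5 + 8*sqrt(3)/3 ≈ 9.6188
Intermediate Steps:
t = sqrt(3) (t = sqrt(-2 + 5) = sqrt(3) ≈ 1.7320)
M(I, k) = -3 + (I + I*k)/(-3 + k) (M(I, k) = -3 + (I + I*k)/(k - 3) = -3 + (I + I*k)/(-3 + k))
(M(4, t) + (-4 + 2*3))*(-1) = ((9 + 4 - 3*sqrt(3) + 4*sqrt(3))/(-3 + sqrt(3)) + (-4 + 2*3))*(-1) = ((13 + sqrt(3))/(-3 + sqrt(3)) + (-4 + 6))*(-1) = ((13 + sqrt(3))/(-3 + sqrt(3)) + 2)*(-1) = (2 + (13 + sqrt(3))/(-3 + sqrt(3)))*(-1) = -2 - (13 + sqrt(3))/(-3 + sqrt(3))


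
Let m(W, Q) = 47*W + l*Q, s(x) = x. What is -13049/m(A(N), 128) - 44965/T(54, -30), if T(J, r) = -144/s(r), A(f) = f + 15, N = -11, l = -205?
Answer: -162689659/17368 ≈ -9367.2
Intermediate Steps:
A(f) = 15 + f
T(J, r) = -144/r
m(W, Q) = -205*Q + 47*W (m(W, Q) = 47*W - 205*Q = -205*Q + 47*W)
-13049/m(A(N), 128) - 44965/T(54, -30) = -13049/(-205*128 + 47*(15 - 11)) - 44965/((-144/(-30))) = -13049/(-26240 + 47*4) - 44965/((-144*(-1/30))) = -13049/(-26240 + 188) - 44965/24/5 = -13049/(-26052) - 44965*5/24 = -13049*(-1/26052) - 224825/24 = 13049/26052 - 224825/24 = -162689659/17368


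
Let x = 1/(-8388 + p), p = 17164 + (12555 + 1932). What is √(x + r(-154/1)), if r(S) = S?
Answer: I*√83339720763/23263 ≈ 12.41*I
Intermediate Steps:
p = 31651 (p = 17164 + 14487 = 31651)
x = 1/23263 (x = 1/(-8388 + 31651) = 1/23263 ≈ 4.2987e-5)
√(x + r(-154/1)) = √(1/23263 - 154/1) = √(1/23263 - 154*1) = √(1/23263 - 154) = √(-3582501/23263) = I*√83339720763/23263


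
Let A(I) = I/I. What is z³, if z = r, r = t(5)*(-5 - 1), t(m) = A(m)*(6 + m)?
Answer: -287496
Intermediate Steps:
A(I) = 1
t(m) = 6 + m (t(m) = 1*(6 + m) = 6 + m)
r = -66 (r = (6 + 5)*(-5 - 1) = 11*(-6) = -66)
z = -66
z³ = (-66)³ = -287496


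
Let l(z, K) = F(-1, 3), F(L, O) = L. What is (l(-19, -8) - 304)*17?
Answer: -5185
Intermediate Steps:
l(z, K) = -1
(l(-19, -8) - 304)*17 = (-1 - 304)*17 = -305*17 = -5185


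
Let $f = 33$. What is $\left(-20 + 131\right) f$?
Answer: $3663$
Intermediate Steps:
$\left(-20 + 131\right) f = \left(-20 + 131\right) 33 = 111 \cdot 33 = 3663$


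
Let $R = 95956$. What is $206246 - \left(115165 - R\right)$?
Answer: $187037$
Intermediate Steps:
$206246 - \left(115165 - R\right) = 206246 - \left(115165 - 95956\right) = 206246 - 19209 = 187037$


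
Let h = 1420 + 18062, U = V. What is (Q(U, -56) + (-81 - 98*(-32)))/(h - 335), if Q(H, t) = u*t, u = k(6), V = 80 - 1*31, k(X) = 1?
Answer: 2999/19147 ≈ 0.15663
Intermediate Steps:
V = 49 (V = 80 - 31 = 49)
u = 1
U = 49
Q(H, t) = t (Q(H, t) = 1*t = t)
h = 19482
(Q(U, -56) + (-81 - 98*(-32)))/(h - 335) = (-56 + (-81 - 98*(-32)))/(19482 - 335) = (-56 + (-81 + 3136))/19147 = (-56 + 3055)*(1/19147) = 2999*(1/19147) = 2999/19147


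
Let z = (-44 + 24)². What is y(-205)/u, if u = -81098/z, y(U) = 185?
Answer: -37000/40549 ≈ -0.91248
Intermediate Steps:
z = 400 (z = (-20)² = 400)
u = -40549/200 (u = -81098/400 = -81098*1/400 = -40549/200 ≈ -202.75)
y(-205)/u = 185/(-40549/200) = 185*(-200/40549) = -37000/40549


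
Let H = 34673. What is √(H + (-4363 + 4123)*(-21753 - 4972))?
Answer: √6448673 ≈ 2539.4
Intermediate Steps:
√(H + (-4363 + 4123)*(-21753 - 4972)) = √(34673 + (-4363 + 4123)*(-21753 - 4972)) = √(34673 - 240*(-26725)) = √(34673 + 6414000) = √6448673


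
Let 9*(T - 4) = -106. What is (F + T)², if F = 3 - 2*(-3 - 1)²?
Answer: 109561/81 ≈ 1352.6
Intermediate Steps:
T = -70/9 (T = 4 + (⅑)*(-106) = 4 - 106/9 = -70/9 ≈ -7.7778)
F = -29 (F = 3 - 2*(-4)² = 3 - 2*16 = 3 - 32 = -29)
(F + T)² = (-29 - 70/9)² = (-331/9)² = 109561/81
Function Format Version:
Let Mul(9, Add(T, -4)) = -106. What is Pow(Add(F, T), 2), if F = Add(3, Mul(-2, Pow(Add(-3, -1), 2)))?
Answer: Rational(109561, 81) ≈ 1352.6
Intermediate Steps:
T = Rational(-70, 9) (T = Add(4, Mul(Rational(1, 9), -106)) = Add(4, Rational(-106, 9)) = Rational(-70, 9) ≈ -7.7778)
F = -29 (F = Add(3, Mul(-2, Pow(-4, 2))) = Add(3, Mul(-2, 16)) = Add(3, -32) = -29)
Pow(Add(F, T), 2) = Pow(Add(-29, Rational(-70, 9)), 2) = Pow(Rational(-331, 9), 2) = Rational(109561, 81)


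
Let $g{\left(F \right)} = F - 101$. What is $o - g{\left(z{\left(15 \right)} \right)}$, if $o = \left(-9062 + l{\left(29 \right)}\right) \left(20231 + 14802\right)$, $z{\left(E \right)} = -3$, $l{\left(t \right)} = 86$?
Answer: $-314456104$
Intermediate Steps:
$o = -314456208$ ($o = \left(-9062 + 86\right) \left(20231 + 14802\right) = \left(-8976\right) 35033 = -314456208$)
$g{\left(F \right)} = -101 + F$
$o - g{\left(z{\left(15 \right)} \right)} = -314456208 - \left(-101 - 3\right) = -314456208 - -104 = -314456208 + 104 = -314456104$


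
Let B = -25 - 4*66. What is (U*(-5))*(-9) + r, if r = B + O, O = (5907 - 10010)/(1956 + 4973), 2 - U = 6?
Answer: -3253804/6929 ≈ -469.59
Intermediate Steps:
U = -4 (U = 2 - 1*6 = 2 - 6 = -4)
O = -4103/6929 ≈ -0.59215
B = -289 (B = -25 - 264 = -289)
r = -2006584/6929 (r = -289 - 4103/6929 = -2006584/6929 ≈ -289.59)
(U*(-5))*(-9) + r = -4*(-5)*(-9) - 2006584/6929 = 20*(-9) - 2006584/6929 = -180 - 2006584/6929 = -3253804/6929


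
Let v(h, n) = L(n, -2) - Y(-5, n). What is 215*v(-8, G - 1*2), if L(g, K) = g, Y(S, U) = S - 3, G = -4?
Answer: 430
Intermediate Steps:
Y(S, U) = -3 + S
v(h, n) = 8 + n (v(h, n) = n - (-3 - 5) = n - 1*(-8) = n + 8 = 8 + n)
215*v(-8, G - 1*2) = 215*(8 + (-4 - 1*2)) = 215*(8 + (-4 - 2)) = 215*(8 - 6) = 215*2 = 430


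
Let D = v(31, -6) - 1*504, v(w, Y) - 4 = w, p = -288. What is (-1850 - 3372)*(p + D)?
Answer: 3953054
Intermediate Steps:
v(w, Y) = 4 + w
D = -469 (D = (4 + 31) - 1*504 = 35 - 504 = -469)
(-1850 - 3372)*(p + D) = (-1850 - 3372)*(-288 - 469) = -5222*(-757) = 3953054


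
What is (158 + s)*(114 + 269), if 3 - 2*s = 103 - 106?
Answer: 61663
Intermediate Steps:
s = 3 (s = 3/2 - (103 - 106)/2 = 3/2 - ½*(-3) = 3/2 + 3/2 = 3)
(158 + s)*(114 + 269) = (158 + 3)*(114 + 269) = 161*383 = 61663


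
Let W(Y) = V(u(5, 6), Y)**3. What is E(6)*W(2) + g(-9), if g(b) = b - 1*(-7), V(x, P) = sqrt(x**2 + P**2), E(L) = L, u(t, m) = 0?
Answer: 46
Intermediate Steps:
V(x, P) = sqrt(P**2 + x**2)
W(Y) = (Y**2)**(3/2) (W(Y) = (sqrt(Y**2 + 0**2))**3 = (sqrt(Y**2 + 0))**3 = (sqrt(Y**2))**3 = (Y**2)**(3/2))
g(b) = 7 + b (g(b) = b + 7 = 7 + b)
E(6)*W(2) + g(-9) = 6*(2**2)**(3/2) + (7 - 9) = 6*4**(3/2) - 2 = 6*8 - 2 = 48 - 2 = 46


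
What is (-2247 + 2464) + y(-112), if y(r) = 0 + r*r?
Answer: 12761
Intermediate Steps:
y(r) = r² (y(r) = 0 + r² = r²)
(-2247 + 2464) + y(-112) = (-2247 + 2464) + (-112)² = 217 + 12544 = 12761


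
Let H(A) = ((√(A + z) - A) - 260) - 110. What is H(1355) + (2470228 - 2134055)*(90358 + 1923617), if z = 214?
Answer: 677044015950 + √1569 ≈ 6.7704e+11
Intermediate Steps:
H(A) = -370 + √(214 + A) - A (H(A) = ((√(A + 214) - A) - 260) - 110 = ((√(214 + A) - A) - 260) - 110 = (-260 + √(214 + A) - A) - 110 = -370 + √(214 + A) - A)
H(1355) + (2470228 - 2134055)*(90358 + 1923617) = (-370 + √(214 + 1355) - 1*1355) + (2470228 - 2134055)*(90358 + 1923617) = (-370 + √1569 - 1355) + 336173*2013975 = (-1725 + √1569) + 677044017675 = 677044015950 + √1569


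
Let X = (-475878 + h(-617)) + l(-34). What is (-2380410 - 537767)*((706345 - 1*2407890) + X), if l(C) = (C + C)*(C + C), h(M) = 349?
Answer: 6339593623650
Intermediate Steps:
l(C) = 4*C² (l(C) = (2*C)*(2*C) = 4*C²)
X = -470905 (X = (-475878 + 349) + 4*(-34)² = -475529 + 4*1156 = -475529 + 4624 = -470905)
(-2380410 - 537767)*((706345 - 1*2407890) + X) = (-2380410 - 537767)*((706345 - 1*2407890) - 470905) = -2918177*((706345 - 2407890) - 470905) = -2918177*(-1701545 - 470905) = -2918177*(-2172450) = 6339593623650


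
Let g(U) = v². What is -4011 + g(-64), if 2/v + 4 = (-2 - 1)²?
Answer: -100271/25 ≈ -4010.8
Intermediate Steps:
v = ⅖ (v = 2/(-4 + (-2 - 1)²) = 2/(-4 + (-3)²) = 2/(-4 + 9) = 2/5 = 2*(⅕) = ⅖ ≈ 0.40000)
g(U) = 4/25 (g(U) = (⅖)² = 4/25)
-4011 + g(-64) = -4011 + 4/25 = -100271/25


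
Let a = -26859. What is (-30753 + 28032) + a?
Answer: -29580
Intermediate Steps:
(-30753 + 28032) + a = (-30753 + 28032) - 26859 = -2721 - 26859 = -29580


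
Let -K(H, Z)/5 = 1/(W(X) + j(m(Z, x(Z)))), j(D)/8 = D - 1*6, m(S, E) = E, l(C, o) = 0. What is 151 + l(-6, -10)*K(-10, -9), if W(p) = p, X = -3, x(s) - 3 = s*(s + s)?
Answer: 151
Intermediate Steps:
x(s) = 3 + 2*s² (x(s) = 3 + s*(s + s) = 3 + s*(2*s) = 3 + 2*s²)
j(D) = -48 + 8*D (j(D) = 8*(D - 1*6) = 8*(D - 6) = 8*(-6 + D) = -48 + 8*D)
K(H, Z) = -5/(-27 + 16*Z²) (K(H, Z) = -5/(-3 + (-48 + 8*(3 + 2*Z²))) = -5/(-3 + (-48 + (24 + 16*Z²))) = -5/(-3 + (-24 + 16*Z²)) = -5/(-27 + 16*Z²))
151 + l(-6, -10)*K(-10, -9) = 151 + 0*(-5/(-27 + 16*(-9)²)) = 151 + 0*(-5/(-27 + 16*81)) = 151 + 0*(-5/(-27 + 1296)) = 151 + 0*(-5/1269) = 151 + 0 = 151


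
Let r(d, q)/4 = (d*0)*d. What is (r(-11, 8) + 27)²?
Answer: 729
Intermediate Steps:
r(d, q) = 0 (r(d, q) = 4*((d*0)*d) = 4*(0*d) = 4*0 = 0)
(r(-11, 8) + 27)² = (0 + 27)² = 27² = 729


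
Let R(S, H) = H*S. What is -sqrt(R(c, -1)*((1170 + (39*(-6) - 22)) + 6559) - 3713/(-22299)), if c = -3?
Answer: -sqrt(11147827441206)/22299 ≈ -149.73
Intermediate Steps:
-sqrt(R(c, -1)*((1170 + (39*(-6) - 22)) + 6559) - 3713/(-22299)) = -sqrt((-1*(-3))*((1170 + (39*(-6) - 22)) + 6559) - 3713/(-22299)) = -sqrt(3*((1170 + (-234 - 22)) + 6559) - 3713*(-1/22299)) = -sqrt(3*((1170 - 256) + 6559) + 3713/22299) = -sqrt(3*(914 + 6559) + 3713/22299) = -sqrt(3*7473 + 3713/22299) = -sqrt(22419 + 3713/22299) = -sqrt(499924994/22299) = -sqrt(11147827441206)/22299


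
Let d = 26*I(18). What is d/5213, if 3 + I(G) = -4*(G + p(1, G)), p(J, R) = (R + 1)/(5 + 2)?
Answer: -1202/2807 ≈ -0.42822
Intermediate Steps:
p(J, R) = 1/7 + R/7 (p(J, R) = (1 + R)/7 = (1 + R)*(1/7) = 1/7 + R/7)
I(G) = -25/7 - 32*G/7 (I(G) = -3 - 4*(G + (1/7 + G/7)) = -3 - 4*(1/7 + 8*G/7) = -3 + (-4/7 - 32*G/7) = -25/7 - 32*G/7)
d = -15626/7 (d = 26*(-25/7 - 32/7*18) = 26*(-25/7 - 576/7) = 26*(-601/7) = -15626/7 ≈ -2232.3)
d/5213 = -15626/7/5213 = -15626/7*1/5213 = -1202/2807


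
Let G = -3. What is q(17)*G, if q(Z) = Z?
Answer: -51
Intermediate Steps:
q(17)*G = 17*(-3) = -51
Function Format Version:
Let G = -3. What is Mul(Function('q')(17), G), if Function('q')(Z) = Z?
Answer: -51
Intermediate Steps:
Mul(Function('q')(17), G) = Mul(17, -3) = -51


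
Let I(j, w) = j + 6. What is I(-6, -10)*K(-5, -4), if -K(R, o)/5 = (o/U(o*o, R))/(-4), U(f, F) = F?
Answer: 0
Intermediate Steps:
K(R, o) = 5*o/(4*R) (K(R, o) = -5*o/R/(-4) = -5*o/R*(-1)/4 = -(-5)*o/(4*R) = 5*o/(4*R))
I(j, w) = 6 + j
I(-6, -10)*K(-5, -4) = (6 - 6)*((5/4)*(-4)/(-5)) = 0*((5/4)*(-4)*(-⅕)) = 0*1 = 0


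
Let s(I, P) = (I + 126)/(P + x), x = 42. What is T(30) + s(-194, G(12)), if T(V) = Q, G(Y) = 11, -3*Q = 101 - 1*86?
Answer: -333/53 ≈ -6.2830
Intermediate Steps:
Q = -5 (Q = -(101 - 1*86)/3 = -(101 - 86)/3 = -⅓*15 = -5)
T(V) = -5
s(I, P) = (126 + I)/(42 + P) (s(I, P) = (I + 126)/(P + 42) = (126 + I)/(42 + P))
T(30) + s(-194, G(12)) = -5 + (126 - 194)/(42 + 11) = -5 - 68/53 = -333/53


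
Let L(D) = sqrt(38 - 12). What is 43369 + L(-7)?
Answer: 43369 + sqrt(26) ≈ 43374.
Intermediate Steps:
L(D) = sqrt(26)
43369 + L(-7) = 43369 + sqrt(26)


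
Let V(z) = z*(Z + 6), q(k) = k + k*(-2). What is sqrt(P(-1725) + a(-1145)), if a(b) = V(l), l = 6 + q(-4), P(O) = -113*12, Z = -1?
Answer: I*sqrt(1306) ≈ 36.139*I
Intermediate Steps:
q(k) = -k (q(k) = k - 2*k = -k)
P(O) = -1356
l = 10 (l = 6 - 1*(-4) = 6 + 4 = 10)
V(z) = 5*z (V(z) = z*(-1 + 6) = z*5 = 5*z)
a(b) = 50 (a(b) = 5*10 = 50)
sqrt(P(-1725) + a(-1145)) = sqrt(-1356 + 50) = sqrt(-1306) = I*sqrt(1306)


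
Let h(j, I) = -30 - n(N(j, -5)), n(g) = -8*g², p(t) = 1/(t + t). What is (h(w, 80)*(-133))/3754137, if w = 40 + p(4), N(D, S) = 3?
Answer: -1862/1251379 ≈ -0.0014880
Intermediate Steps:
p(t) = 1/(2*t)
w = 321/8 (w = 40 + (½)/4 = 40 + (½)*(¼) = 40 + ⅛ = 321/8 ≈ 40.125)
h(j, I) = 42 (h(j, I) = -30 - (-8)*3² = -30 - (-8)*9 = -30 - 1*(-72) = -30 + 72 = 42)
(h(w, 80)*(-133))/3754137 = (42*(-133))/3754137 = -5586*1/3754137 = -1862/1251379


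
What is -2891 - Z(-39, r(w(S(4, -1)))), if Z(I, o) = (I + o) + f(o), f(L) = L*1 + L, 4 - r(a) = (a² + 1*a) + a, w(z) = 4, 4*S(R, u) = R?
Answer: -2792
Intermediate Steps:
S(R, u) = R/4
r(a) = 4 - a² - 2*a (r(a) = 4 - ((a² + 1*a) + a) = 4 - ((a² + a) + a) = 4 - ((a + a²) + a) = 4 - (a² + 2*a) = 4 + (-a² - 2*a) = 4 - a² - 2*a)
f(L) = 2*L (f(L) = L + L = 2*L)
Z(I, o) = I + 3*o (Z(I, o) = (I + o) + 2*o = I + 3*o)
-2891 - Z(-39, r(w(S(4, -1)))) = -2891 - (-39 + 3*(4 - 1*4² - 2*4)) = -2891 - (-39 + 3*(4 - 1*16 - 8)) = -2891 - (-39 + 3*(4 - 16 - 8)) = -2891 - (-39 + 3*(-20)) = -2891 - (-39 - 60) = -2891 - 1*(-99) = -2891 + 99 = -2792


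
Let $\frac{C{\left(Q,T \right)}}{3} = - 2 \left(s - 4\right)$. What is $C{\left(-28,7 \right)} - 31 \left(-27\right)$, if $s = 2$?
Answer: $849$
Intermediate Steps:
$C{\left(Q,T \right)} = 12$ ($C{\left(Q,T \right)} = 3 \left(- 2 \left(2 - 4\right)\right) = 3 \left(\left(-2\right) \left(-2\right)\right) = 3 \cdot 4 = 12$)
$C{\left(-28,7 \right)} - 31 \left(-27\right) = 12 - 31 \left(-27\right) = 12 - -837 = 12 + 837 = 849$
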